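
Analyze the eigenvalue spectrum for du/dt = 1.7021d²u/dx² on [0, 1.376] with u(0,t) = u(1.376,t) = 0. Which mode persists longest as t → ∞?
Eigenvalues: λₙ = 1.7021n²π²/1.376².
First three modes:
  n=1: λ₁ = 1.7021π²/1.376² ≈ 8.873
  n=2: λ₂ = 6.8084π²/1.376² ≈ 35.49 (4× faster decay)
  n=3: λ₃ = 15.3189π²/1.376² ≈ 79.853 (9× faster decay)
As t → ∞, higher modes decay exponentially faster. The n=1 mode dominates: u ~ c₁ sin(πx/1.376) e^{-λ₁t}.
Decay rate: λ₁ = 1.7021π²/1.376² ≈ 8.873.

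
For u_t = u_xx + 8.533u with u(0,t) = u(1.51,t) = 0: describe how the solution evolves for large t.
u grows unboundedly. Reaction dominates diffusion (r=8.533 > κπ²/L²≈4.33); solution grows exponentially.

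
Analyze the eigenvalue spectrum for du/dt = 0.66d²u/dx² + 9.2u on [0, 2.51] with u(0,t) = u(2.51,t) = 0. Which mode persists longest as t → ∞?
Eigenvalues: λₙ = 0.66n²π²/2.51² - 9.2.
First three modes:
  n=1: λ₁ = 0.66π²/2.51² - 9.2 ≈ -8.166
  n=2: λ₂ = 2.64π²/2.51² - 9.2 ≈ -5.064
  n=3: λ₃ = 5.94π²/2.51² - 9.2 ≈ 0.105
Since 0.66π²/2.51² ≈ 1.034 < 9.2, λ₁ < 0.
The n=1 mode grows fastest (−λₙ is largest for n=1) → dominates.
Asymptotic: u ~ c₁ sin(πx/2.51) e^{8.166t} (exponential growth at rate −λ₁ ≈ 8.166).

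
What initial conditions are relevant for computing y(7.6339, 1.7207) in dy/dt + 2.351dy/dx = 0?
A single point: x = 3.5885343. The characteristic through (7.6339, 1.7207) is x - 2.351t = const, so x = 7.6339 - 2.351·1.7207 = 3.5885343.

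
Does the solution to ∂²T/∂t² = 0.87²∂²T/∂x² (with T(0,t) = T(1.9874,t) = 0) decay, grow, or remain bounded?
T oscillates (no decay). Energy is conserved; the solution oscillates indefinitely as standing waves.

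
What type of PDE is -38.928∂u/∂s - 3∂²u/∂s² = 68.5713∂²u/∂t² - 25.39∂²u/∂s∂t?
Rewriting in standard form: -3∂²u/∂s² + 25.39∂²u/∂s∂t - 68.5713∂²u/∂t² - 38.928∂u/∂s = 0. With A = -3, B = 25.39, C = -68.5713, the discriminant is -178.2035. This is an elliptic PDE.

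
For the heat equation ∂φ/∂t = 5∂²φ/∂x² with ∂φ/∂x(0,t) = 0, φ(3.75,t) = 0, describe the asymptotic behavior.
φ → 0. Heat escapes through the Dirichlet boundary.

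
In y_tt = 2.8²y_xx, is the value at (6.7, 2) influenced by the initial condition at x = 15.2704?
No. The domain of dependence is [1.1, 12.3], and 15.2704 is outside this interval.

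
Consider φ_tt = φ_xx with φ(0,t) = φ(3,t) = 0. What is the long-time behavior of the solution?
As t → ∞, φ oscillates (no decay). Energy is conserved; the solution oscillates indefinitely as standing waves.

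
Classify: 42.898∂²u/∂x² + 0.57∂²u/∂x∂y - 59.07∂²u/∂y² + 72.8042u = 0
Hyperbolic (discriminant = 10136.26434).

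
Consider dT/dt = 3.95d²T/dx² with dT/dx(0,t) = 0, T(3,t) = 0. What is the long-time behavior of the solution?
As t → ∞, T → 0. Heat escapes through the Dirichlet boundary.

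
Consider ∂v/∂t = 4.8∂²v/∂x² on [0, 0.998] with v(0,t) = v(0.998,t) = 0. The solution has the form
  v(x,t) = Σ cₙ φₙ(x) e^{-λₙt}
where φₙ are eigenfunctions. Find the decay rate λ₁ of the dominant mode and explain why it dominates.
Eigenvalues: λₙ = 4.8n²π²/0.998².
First three modes:
  n=1: λ₁ = 4.8π²/0.998² ≈ 47.564
  n=2: λ₂ = 19.2π²/0.998² ≈ 190.257 (4× faster decay)
  n=3: λ₃ = 43.2π²/0.998² ≈ 428.078 (9× faster decay)
As t → ∞, higher modes decay exponentially faster. The n=1 mode dominates: v ~ c₁ sin(πx/0.998) e^{-λ₁t}.
Decay rate: λ₁ = 4.8π²/0.998² ≈ 47.564.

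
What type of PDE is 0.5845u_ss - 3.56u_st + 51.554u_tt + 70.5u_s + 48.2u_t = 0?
With A = 0.5845, B = -3.56, C = 51.554, the discriminant is -107.859652. This is an elliptic PDE.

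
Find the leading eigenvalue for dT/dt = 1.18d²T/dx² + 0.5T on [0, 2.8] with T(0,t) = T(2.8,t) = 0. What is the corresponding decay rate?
Eigenvalues: λₙ = 1.18n²π²/2.8² - 0.5.
First three modes:
  n=1: λ₁ = 1.18π²/2.8² - 0.5 ≈ 0.985
  n=2: λ₂ = 4.72π²/2.8² - 0.5 ≈ 5.442
  n=3: λ₃ = 10.62π²/2.8² - 0.5 ≈ 12.869
Since 1.18π²/2.8² ≈ 1.485 > 0.5, all λₙ > 0.
The n=1 mode decays slowest → dominates as t → ∞.
Asymptotic: T ~ c₁ sin(πx/2.8) e^{-λ₁t} with decay rate λ₁ ≈ 0.985.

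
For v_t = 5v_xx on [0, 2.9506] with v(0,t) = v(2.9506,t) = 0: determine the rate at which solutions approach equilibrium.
Eigenvalues: λₙ = 5n²π²/2.9506².
First three modes:
  n=1: λ₁ = 5π²/2.9506² ≈ 5.668
  n=2: λ₂ = 20π²/2.9506² ≈ 22.673 (4× faster decay)
  n=3: λ₃ = 45π²/2.9506² ≈ 51.014 (9× faster decay)
As t → ∞, higher modes decay exponentially faster. The n=1 mode dominates: v ~ c₁ sin(πx/2.9506) e^{-λ₁t}.
Decay rate: λ₁ = 5π²/2.9506² ≈ 5.668.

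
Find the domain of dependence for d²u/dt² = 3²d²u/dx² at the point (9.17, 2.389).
Domain of dependence: [2.003, 16.337]. Signals travel at speed 3, so data within |x - 9.17| ≤ 3·2.389 = 7.167 can reach the point.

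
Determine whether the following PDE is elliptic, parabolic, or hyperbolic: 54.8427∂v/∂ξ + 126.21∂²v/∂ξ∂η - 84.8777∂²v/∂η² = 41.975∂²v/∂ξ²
Rewriting in standard form: -41.975∂²v/∂ξ² + 126.21∂²v/∂ξ∂η - 84.8777∂²v/∂η² + 54.8427∂v/∂ξ = 0. Coefficients: A = -41.975, B = 126.21, C = -84.8777. B² - 4AC = 1677.99827, which is positive, so the equation is hyperbolic.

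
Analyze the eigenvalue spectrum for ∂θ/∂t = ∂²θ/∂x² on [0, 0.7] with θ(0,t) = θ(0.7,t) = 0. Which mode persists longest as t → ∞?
Eigenvalues: λₙ = n²π²/0.7².
First three modes:
  n=1: λ₁ = π²/0.7² ≈ 20.142
  n=2: λ₂ = 4π²/0.7² ≈ 80.568 (4× faster decay)
  n=3: λ₃ = 9π²/0.7² ≈ 181.278 (9× faster decay)
As t → ∞, higher modes decay exponentially faster. The n=1 mode dominates: θ ~ c₁ sin(πx/0.7) e^{-λ₁t}.
Decay rate: λ₁ = π²/0.7² ≈ 20.142.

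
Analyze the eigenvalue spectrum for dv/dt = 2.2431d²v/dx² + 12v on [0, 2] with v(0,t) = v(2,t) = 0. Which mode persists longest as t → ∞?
Eigenvalues: λₙ = 2.2431n²π²/2² - 12.
First three modes:
  n=1: λ₁ = 2.2431π²/2² - 12 ≈ -6.465
  n=2: λ₂ = 8.9724π²/2² - 12 ≈ 10.139
  n=3: λ₃ = 20.1879π²/2² - 12 ≈ 37.812
Since 2.2431π²/2² ≈ 5.535 < 12, λ₁ < 0.
The n=1 mode grows fastest (−λₙ is largest for n=1) → dominates.
Asymptotic: v ~ c₁ sin(πx/2) e^{6.465t} (exponential growth at rate −λ₁ ≈ 6.465).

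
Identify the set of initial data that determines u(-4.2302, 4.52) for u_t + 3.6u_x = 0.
A single point: x = -20.5022. The characteristic through (-4.2302, 4.52) is x - 3.6t = const, so x = -4.2302 - 3.6·4.52 = -20.5022.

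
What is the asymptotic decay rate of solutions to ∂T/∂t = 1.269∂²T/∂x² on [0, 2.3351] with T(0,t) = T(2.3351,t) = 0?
Eigenvalues: λₙ = 1.269n²π²/2.3351².
First three modes:
  n=1: λ₁ = 1.269π²/2.3351² ≈ 2.297
  n=2: λ₂ = 5.076π²/2.3351² ≈ 9.188 (4× faster decay)
  n=3: λ₃ = 11.421π²/2.3351² ≈ 20.672 (9× faster decay)
As t → ∞, higher modes decay exponentially faster. The n=1 mode dominates: T ~ c₁ sin(πx/2.3351) e^{-λ₁t}.
Decay rate: λ₁ = 1.269π²/2.3351² ≈ 2.297.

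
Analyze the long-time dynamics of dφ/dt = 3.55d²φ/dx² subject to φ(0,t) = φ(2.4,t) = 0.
Long-time behavior: φ → 0. Heat diffuses out through both boundaries.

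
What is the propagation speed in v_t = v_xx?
Infinite. The heat equation is parabolic, not hyperbolic, so disturbances propagate instantly.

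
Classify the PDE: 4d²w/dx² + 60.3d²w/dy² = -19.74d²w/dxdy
Rewriting in standard form: 4d²w/dx² + 19.74d²w/dxdy + 60.3d²w/dy² = 0. A = 4, B = 19.74, C = 60.3. Discriminant B² - 4AC = -575.1324. Since -575.1324 < 0, elliptic.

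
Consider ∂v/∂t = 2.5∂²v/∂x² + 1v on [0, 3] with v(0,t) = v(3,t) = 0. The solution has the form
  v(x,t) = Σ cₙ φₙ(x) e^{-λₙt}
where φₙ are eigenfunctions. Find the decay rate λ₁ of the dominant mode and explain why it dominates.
Eigenvalues: λₙ = 2.5n²π²/3² - 1.
First three modes:
  n=1: λ₁ = 2.5π²/3² - 1 ≈ 1.742
  n=2: λ₂ = 10π²/3² - 1 ≈ 9.966
  n=3: λ₃ = 22.5π²/3² - 1 ≈ 23.674
Since 2.5π²/3² ≈ 2.742 > 1, all λₙ > 0.
The n=1 mode decays slowest → dominates as t → ∞.
Asymptotic: v ~ c₁ sin(πx/3) e^{-λ₁t} with decay rate λ₁ ≈ 1.742.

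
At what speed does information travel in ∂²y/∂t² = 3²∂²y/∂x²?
Speed = 3. Information travels along characteristics x = x₀ ± 3t.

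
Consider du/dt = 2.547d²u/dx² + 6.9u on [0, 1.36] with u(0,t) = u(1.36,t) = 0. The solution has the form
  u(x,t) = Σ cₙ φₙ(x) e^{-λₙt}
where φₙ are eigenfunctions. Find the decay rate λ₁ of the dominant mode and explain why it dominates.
Eigenvalues: λₙ = 2.547n²π²/1.36² - 6.9.
First three modes:
  n=1: λ₁ = 2.547π²/1.36² - 6.9 ≈ 6.691
  n=2: λ₂ = 10.188π²/1.36² - 6.9 ≈ 47.464
  n=3: λ₃ = 22.923π²/1.36² - 6.9 ≈ 115.419
Since 2.547π²/1.36² ≈ 13.591 > 6.9, all λₙ > 0.
The n=1 mode decays slowest → dominates as t → ∞.
Asymptotic: u ~ c₁ sin(πx/1.36) e^{-λ₁t} with decay rate λ₁ ≈ 6.691.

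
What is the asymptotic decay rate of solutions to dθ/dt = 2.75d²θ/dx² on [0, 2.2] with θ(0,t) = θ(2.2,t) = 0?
Eigenvalues: λₙ = 2.75n²π²/2.2².
First three modes:
  n=1: λ₁ = 2.75π²/2.2² ≈ 5.608
  n=2: λ₂ = 11π²/2.2² ≈ 22.431 (4× faster decay)
  n=3: λ₃ = 24.75π²/2.2² ≈ 50.47 (9× faster decay)
As t → ∞, higher modes decay exponentially faster. The n=1 mode dominates: θ ~ c₁ sin(πx/2.2) e^{-λ₁t}.
Decay rate: λ₁ = 2.75π²/2.2² ≈ 5.608.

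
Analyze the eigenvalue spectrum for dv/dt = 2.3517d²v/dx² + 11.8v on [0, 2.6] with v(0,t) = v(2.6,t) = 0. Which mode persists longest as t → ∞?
Eigenvalues: λₙ = 2.3517n²π²/2.6² - 11.8.
First three modes:
  n=1: λ₁ = 2.3517π²/2.6² - 11.8 ≈ -8.367
  n=2: λ₂ = 9.4068π²/2.6² - 11.8 ≈ 1.934
  n=3: λ₃ = 21.1653π²/2.6² - 11.8 ≈ 19.101
Since 2.3517π²/2.6² ≈ 3.433 < 11.8, λ₁ < 0.
The n=1 mode grows fastest (−λₙ is largest for n=1) → dominates.
Asymptotic: v ~ c₁ sin(πx/2.6) e^{8.367t} (exponential growth at rate −λ₁ ≈ 8.367).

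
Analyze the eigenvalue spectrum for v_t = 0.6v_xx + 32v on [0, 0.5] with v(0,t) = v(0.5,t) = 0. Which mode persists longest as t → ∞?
Eigenvalues: λₙ = 0.6n²π²/0.5² - 32.
First three modes:
  n=1: λ₁ = 0.6π²/0.5² - 32 ≈ -8.313
  n=2: λ₂ = 2.4π²/0.5² - 32 ≈ 62.748
  n=3: λ₃ = 5.4π²/0.5² - 32 ≈ 181.183
Since 0.6π²/0.5² ≈ 23.687 < 32, λ₁ < 0.
The n=1 mode grows fastest (−λₙ is largest for n=1) → dominates.
Asymptotic: v ~ c₁ sin(πx/0.5) e^{8.313t} (exponential growth at rate −λ₁ ≈ 8.313).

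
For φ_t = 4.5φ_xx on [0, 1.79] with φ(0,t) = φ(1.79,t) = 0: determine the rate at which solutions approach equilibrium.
Eigenvalues: λₙ = 4.5n²π²/1.79².
First three modes:
  n=1: λ₁ = 4.5π²/1.79² ≈ 13.861
  n=2: λ₂ = 18π²/1.79² ≈ 55.445 (4× faster decay)
  n=3: λ₃ = 40.5π²/1.79² ≈ 124.752 (9× faster decay)
As t → ∞, higher modes decay exponentially faster. The n=1 mode dominates: φ ~ c₁ sin(πx/1.79) e^{-λ₁t}.
Decay rate: λ₁ = 4.5π²/1.79² ≈ 13.861.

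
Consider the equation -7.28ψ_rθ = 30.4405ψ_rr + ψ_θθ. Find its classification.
Rewriting in standard form: -30.4405ψ_rr - 7.28ψ_rθ - ψ_θθ = 0. Elliptic. (A = -30.4405, B = -7.28, C = -1 gives B² - 4AC = -68.7636.)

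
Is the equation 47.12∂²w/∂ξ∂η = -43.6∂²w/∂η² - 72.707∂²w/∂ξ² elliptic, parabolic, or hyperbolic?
Rewriting in standard form: 72.707∂²w/∂ξ² + 47.12∂²w/∂ξ∂η + 43.6∂²w/∂η² = 0. Computing B² - 4AC with A = 72.707, B = 47.12, C = 43.6: discriminant = -10459.8064 (negative). Answer: elliptic.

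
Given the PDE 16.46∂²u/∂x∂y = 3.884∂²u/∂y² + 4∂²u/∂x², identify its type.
Rewriting in standard form: -4∂²u/∂x² + 16.46∂²u/∂x∂y - 3.884∂²u/∂y² = 0. The second-order coefficients are A = -4, B = 16.46, C = -3.884. Since B² - 4AC = 208.7876 > 0, this is a hyperbolic PDE.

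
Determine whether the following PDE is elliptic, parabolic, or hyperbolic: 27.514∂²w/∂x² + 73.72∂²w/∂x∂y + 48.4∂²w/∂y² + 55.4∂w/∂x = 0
Coefficients: A = 27.514, B = 73.72, C = 48.4. B² - 4AC = 107.928, which is positive, so the equation is hyperbolic.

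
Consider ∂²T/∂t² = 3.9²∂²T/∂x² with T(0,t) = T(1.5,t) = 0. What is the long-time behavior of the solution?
As t → ∞, T oscillates (no decay). Energy is conserved; the solution oscillates indefinitely as standing waves.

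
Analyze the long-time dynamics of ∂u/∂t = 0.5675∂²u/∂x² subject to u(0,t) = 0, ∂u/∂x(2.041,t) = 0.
Long-time behavior: u → 0. Heat escapes through the Dirichlet boundary.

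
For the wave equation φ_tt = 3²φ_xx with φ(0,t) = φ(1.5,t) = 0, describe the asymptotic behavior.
φ oscillates (no decay). Energy is conserved; the solution oscillates indefinitely as standing waves.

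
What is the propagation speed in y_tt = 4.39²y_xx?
Speed = 4.39. Information travels along characteristics x = x₀ ± 4.39t.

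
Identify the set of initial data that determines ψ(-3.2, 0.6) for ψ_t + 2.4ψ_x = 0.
A single point: x = -4.64. The characteristic through (-3.2, 0.6) is x - 2.4t = const, so x = -3.2 - 2.4·0.6 = -4.64.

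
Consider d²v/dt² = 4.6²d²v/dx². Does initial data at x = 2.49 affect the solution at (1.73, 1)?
Yes. The domain of dependence is [-2.87, 6.33], and 2.49 ∈ [-2.87, 6.33].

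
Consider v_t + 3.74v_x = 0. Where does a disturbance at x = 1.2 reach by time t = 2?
At x = 8.68. The characteristic carries data from (1.2, 0) to (8.68, 2).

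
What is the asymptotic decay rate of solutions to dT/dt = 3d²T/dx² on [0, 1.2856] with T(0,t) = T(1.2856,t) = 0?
Eigenvalues: λₙ = 3n²π²/1.2856².
First three modes:
  n=1: λ₁ = 3π²/1.2856² ≈ 17.915
  n=2: λ₂ = 12π²/1.2856² ≈ 71.659 (4× faster decay)
  n=3: λ₃ = 27π²/1.2856² ≈ 161.232 (9× faster decay)
As t → ∞, higher modes decay exponentially faster. The n=1 mode dominates: T ~ c₁ sin(πx/1.2856) e^{-λ₁t}.
Decay rate: λ₁ = 3π²/1.2856² ≈ 17.915.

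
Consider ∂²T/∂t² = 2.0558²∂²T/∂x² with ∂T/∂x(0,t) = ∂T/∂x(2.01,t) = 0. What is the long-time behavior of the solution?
As t → ∞, T oscillates about a mean that drifts linearly in t (generically unbounded; no decay). There is no damping, so the nonconstant modes persist as standing waves (energy conserved, no decay). But with Neumann conditions at both ends the constant mode has eigenvalue 0: the spatial mean M(t) of T satisfies M'' = 0, so M(t) = M(0) + M'(0)·t. Unless the initial velocity has zero mean (∫T_t(x,0)dx = 0), the solution grows linearly in t (unbounded, though not exponentially); if it does have zero mean, the solution stays bounded and simply oscillates.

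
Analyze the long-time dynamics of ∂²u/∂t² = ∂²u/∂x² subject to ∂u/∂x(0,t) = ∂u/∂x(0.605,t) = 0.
Long-time behavior: u oscillates about a mean that drifts linearly in t (generically unbounded; no decay). There is no damping, so the nonconstant modes persist as standing waves (energy conserved, no decay). But with Neumann conditions at both ends the constant mode has eigenvalue 0: the spatial mean M(t) of u satisfies M'' = 0, so M(t) = M(0) + M'(0)·t. Unless the initial velocity has zero mean (∫u_t(x,0)dx = 0), the solution grows linearly in t (unbounded, though not exponentially); if it does have zero mean, the solution stays bounded and simply oscillates.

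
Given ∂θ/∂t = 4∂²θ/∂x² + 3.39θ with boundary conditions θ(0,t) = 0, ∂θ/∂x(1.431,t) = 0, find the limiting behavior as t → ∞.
θ → 0. Diffusion dominates reaction (r=3.39 < κπ²/(4L²)≈4.82); solution decays.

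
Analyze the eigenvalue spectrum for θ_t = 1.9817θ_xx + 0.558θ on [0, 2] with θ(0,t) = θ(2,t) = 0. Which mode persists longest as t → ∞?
Eigenvalues: λₙ = 1.9817n²π²/2² - 0.558.
First three modes:
  n=1: λ₁ = 1.9817π²/2² - 0.558 ≈ 4.332
  n=2: λ₂ = 7.9268π²/2² - 0.558 ≈ 19.001
  n=3: λ₃ = 17.8353π²/2² - 0.558 ≈ 43.449
Since 1.9817π²/2² ≈ 4.89 > 0.558, all λₙ > 0.
The n=1 mode decays slowest → dominates as t → ∞.
Asymptotic: θ ~ c₁ sin(πx/2) e^{-λ₁t} with decay rate λ₁ ≈ 4.332.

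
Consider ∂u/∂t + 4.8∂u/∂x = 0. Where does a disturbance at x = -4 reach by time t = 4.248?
At x = 16.3904. The characteristic carries data from (-4, 0) to (16.3904, 4.248).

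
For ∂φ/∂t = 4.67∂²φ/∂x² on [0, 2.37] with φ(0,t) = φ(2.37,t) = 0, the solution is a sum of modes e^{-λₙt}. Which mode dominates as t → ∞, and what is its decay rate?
Eigenvalues: λₙ = 4.67n²π²/2.37².
First three modes:
  n=1: λ₁ = 4.67π²/2.37² ≈ 8.206
  n=2: λ₂ = 18.68π²/2.37² ≈ 32.823 (4× faster decay)
  n=3: λ₃ = 42.03π²/2.37² ≈ 73.852 (9× faster decay)
As t → ∞, higher modes decay exponentially faster. The n=1 mode dominates: φ ~ c₁ sin(πx/2.37) e^{-λ₁t}.
Decay rate: λ₁ = 4.67π²/2.37² ≈ 8.206.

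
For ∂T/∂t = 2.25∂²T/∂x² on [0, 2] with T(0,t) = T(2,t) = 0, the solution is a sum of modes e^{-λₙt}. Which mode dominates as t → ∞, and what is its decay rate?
Eigenvalues: λₙ = 2.25n²π²/2².
First three modes:
  n=1: λ₁ = 2.25π²/2² ≈ 5.552
  n=2: λ₂ = 9π²/2² ≈ 22.207 (4× faster decay)
  n=3: λ₃ = 20.25π²/2² ≈ 49.965 (9× faster decay)
As t → ∞, higher modes decay exponentially faster. The n=1 mode dominates: T ~ c₁ sin(πx/2) e^{-λ₁t}.
Decay rate: λ₁ = 2.25π²/2² ≈ 5.552.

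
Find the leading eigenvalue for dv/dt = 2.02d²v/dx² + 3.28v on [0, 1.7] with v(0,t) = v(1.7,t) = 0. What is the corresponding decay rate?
Eigenvalues: λₙ = 2.02n²π²/1.7² - 3.28.
First three modes:
  n=1: λ₁ = 2.02π²/1.7² - 3.28 ≈ 3.618
  n=2: λ₂ = 8.08π²/1.7² - 3.28 ≈ 24.314
  n=3: λ₃ = 18.18π²/1.7² - 3.28 ≈ 58.806
Since 2.02π²/1.7² ≈ 6.898 > 3.28, all λₙ > 0.
The n=1 mode decays slowest → dominates as t → ∞.
Asymptotic: v ~ c₁ sin(πx/1.7) e^{-λ₁t} with decay rate λ₁ ≈ 3.618.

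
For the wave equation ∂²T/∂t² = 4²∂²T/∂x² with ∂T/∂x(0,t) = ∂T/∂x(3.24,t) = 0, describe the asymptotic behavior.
T oscillates about a mean that drifts linearly in t (generically unbounded; no decay). There is no damping, so the nonconstant modes persist as standing waves (energy conserved, no decay). But with Neumann conditions at both ends the constant mode has eigenvalue 0: the spatial mean M(t) of T satisfies M'' = 0, so M(t) = M(0) + M'(0)·t. Unless the initial velocity has zero mean (∫T_t(x,0)dx = 0), the solution grows linearly in t (unbounded, though not exponentially); if it does have zero mean, the solution stays bounded and simply oscillates.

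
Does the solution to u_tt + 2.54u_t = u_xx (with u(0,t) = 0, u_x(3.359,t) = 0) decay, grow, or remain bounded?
u → 0. Damping (γ=2.54) dissipates energy; oscillations decay exponentially.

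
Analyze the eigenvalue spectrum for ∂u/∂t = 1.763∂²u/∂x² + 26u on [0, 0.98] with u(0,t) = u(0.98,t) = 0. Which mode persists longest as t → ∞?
Eigenvalues: λₙ = 1.763n²π²/0.98² - 26.
First three modes:
  n=1: λ₁ = 1.763π²/0.98² - 26 ≈ -7.882
  n=2: λ₂ = 7.052π²/0.98² - 26 ≈ 46.47
  n=3: λ₃ = 15.867π²/0.98² - 26 ≈ 137.058
Since 1.763π²/0.98² ≈ 18.118 < 26, λ₁ < 0.
The n=1 mode grows fastest (−λₙ is largest for n=1) → dominates.
Asymptotic: u ~ c₁ sin(πx/0.98) e^{7.882t} (exponential growth at rate −λ₁ ≈ 7.882).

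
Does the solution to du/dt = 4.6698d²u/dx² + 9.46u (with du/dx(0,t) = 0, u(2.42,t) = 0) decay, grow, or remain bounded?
u grows unboundedly. Reaction dominates diffusion (r=9.46 > κπ²/(4L²)≈1.97); solution grows exponentially.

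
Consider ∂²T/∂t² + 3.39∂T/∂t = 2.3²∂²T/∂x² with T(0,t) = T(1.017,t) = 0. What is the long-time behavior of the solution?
As t → ∞, T → 0. Damping (γ=3.39) dissipates energy; oscillations decay exponentially.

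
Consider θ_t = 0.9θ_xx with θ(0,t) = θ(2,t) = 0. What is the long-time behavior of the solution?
As t → ∞, θ → 0. Heat diffuses out through both boundaries.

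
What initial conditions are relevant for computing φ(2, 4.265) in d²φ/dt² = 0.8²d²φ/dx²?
Domain of dependence: [-1.412, 5.412]. Signals travel at speed 0.8, so data within |x - 2| ≤ 0.8·4.265 = 3.412 can reach the point.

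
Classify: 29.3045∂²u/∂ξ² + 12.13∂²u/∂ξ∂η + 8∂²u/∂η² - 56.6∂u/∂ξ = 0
Elliptic (discriminant = -790.6071).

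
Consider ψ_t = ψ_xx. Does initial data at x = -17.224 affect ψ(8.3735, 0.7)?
Yes, for any finite x. The heat equation has infinite propagation speed, so all initial data affects all points at any t > 0.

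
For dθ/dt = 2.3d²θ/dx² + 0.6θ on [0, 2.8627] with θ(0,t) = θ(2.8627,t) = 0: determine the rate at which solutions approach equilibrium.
Eigenvalues: λₙ = 2.3n²π²/2.8627² - 0.6.
First three modes:
  n=1: λ₁ = 2.3π²/2.8627² - 0.6 ≈ 2.17
  n=2: λ₂ = 9.2π²/2.8627² - 0.6 ≈ 10.48
  n=3: λ₃ = 20.7π²/2.8627² - 0.6 ≈ 24.33
Since 2.3π²/2.8627² ≈ 2.77 > 0.6, all λₙ > 0.
The n=1 mode decays slowest → dominates as t → ∞.
Asymptotic: θ ~ c₁ sin(πx/2.8627) e^{-λ₁t} with decay rate λ₁ ≈ 2.17.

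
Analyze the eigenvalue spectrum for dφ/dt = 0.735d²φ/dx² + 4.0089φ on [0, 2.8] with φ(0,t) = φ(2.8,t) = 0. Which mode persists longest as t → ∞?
Eigenvalues: λₙ = 0.735n²π²/2.8² - 4.0089.
First three modes:
  n=1: λ₁ = 0.735π²/2.8² - 4.0089 ≈ -3.084
  n=2: λ₂ = 2.94π²/2.8² - 4.0089 ≈ -0.308
  n=3: λ₃ = 6.615π²/2.8² - 4.0089 ≈ 4.319
Since 0.735π²/2.8² ≈ 0.925 < 4.0089, λ₁ < 0.
The n=1 mode grows fastest (−λₙ is largest for n=1) → dominates.
Asymptotic: φ ~ c₁ sin(πx/2.8) e^{3.084t} (exponential growth at rate −λ₁ ≈ 3.084).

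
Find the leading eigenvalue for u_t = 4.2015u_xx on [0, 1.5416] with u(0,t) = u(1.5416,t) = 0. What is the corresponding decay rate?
Eigenvalues: λₙ = 4.2015n²π²/1.5416².
First three modes:
  n=1: λ₁ = 4.2015π²/1.5416² ≈ 17.449
  n=2: λ₂ = 16.806π²/1.5416² ≈ 69.794 (4× faster decay)
  n=3: λ₃ = 37.8135π²/1.5416² ≈ 157.037 (9× faster decay)
As t → ∞, higher modes decay exponentially faster. The n=1 mode dominates: u ~ c₁ sin(πx/1.5416) e^{-λ₁t}.
Decay rate: λ₁ = 4.2015π²/1.5416² ≈ 17.449.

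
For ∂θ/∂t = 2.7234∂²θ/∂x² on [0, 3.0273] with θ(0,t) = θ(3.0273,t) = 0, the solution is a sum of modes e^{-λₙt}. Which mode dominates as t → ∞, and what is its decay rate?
Eigenvalues: λₙ = 2.7234n²π²/3.0273².
First three modes:
  n=1: λ₁ = 2.7234π²/3.0273² ≈ 2.933
  n=2: λ₂ = 10.8936π²/3.0273² ≈ 11.732 (4× faster decay)
  n=3: λ₃ = 24.5106π²/3.0273² ≈ 26.396 (9× faster decay)
As t → ∞, higher modes decay exponentially faster. The n=1 mode dominates: θ ~ c₁ sin(πx/3.0273) e^{-λ₁t}.
Decay rate: λ₁ = 2.7234π²/3.0273² ≈ 2.933.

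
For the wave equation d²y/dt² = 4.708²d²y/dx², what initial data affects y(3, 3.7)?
Domain of dependence: [-14.4196, 20.4196]. Signals travel at speed 4.708, so data within |x - 3| ≤ 4.708·3.7 = 17.4196 can reach the point.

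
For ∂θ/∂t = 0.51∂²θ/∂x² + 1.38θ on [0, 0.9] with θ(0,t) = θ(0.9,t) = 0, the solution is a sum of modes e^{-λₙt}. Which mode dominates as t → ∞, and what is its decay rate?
Eigenvalues: λₙ = 0.51n²π²/0.9² - 1.38.
First three modes:
  n=1: λ₁ = 0.51π²/0.9² - 1.38 ≈ 4.834
  n=2: λ₂ = 2.04π²/0.9² - 1.38 ≈ 23.477
  n=3: λ₃ = 4.59π²/0.9² - 1.38 ≈ 54.548
Since 0.51π²/0.9² ≈ 6.214 > 1.38, all λₙ > 0.
The n=1 mode decays slowest → dominates as t → ∞.
Asymptotic: θ ~ c₁ sin(πx/0.9) e^{-λ₁t} with decay rate λ₁ ≈ 4.834.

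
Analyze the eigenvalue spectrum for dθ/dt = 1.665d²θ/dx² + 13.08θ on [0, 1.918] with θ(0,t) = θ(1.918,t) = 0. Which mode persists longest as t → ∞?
Eigenvalues: λₙ = 1.665n²π²/1.918² - 13.08.
First three modes:
  n=1: λ₁ = 1.665π²/1.918² - 13.08 ≈ -8.613
  n=2: λ₂ = 6.66π²/1.918² - 13.08 ≈ 4.788
  n=3: λ₃ = 14.985π²/1.918² - 13.08 ≈ 27.123
Since 1.665π²/1.918² ≈ 4.467 < 13.08, λ₁ < 0.
The n=1 mode grows fastest (−λₙ is largest for n=1) → dominates.
Asymptotic: θ ~ c₁ sin(πx/1.918) e^{8.613t} (exponential growth at rate −λ₁ ≈ 8.613).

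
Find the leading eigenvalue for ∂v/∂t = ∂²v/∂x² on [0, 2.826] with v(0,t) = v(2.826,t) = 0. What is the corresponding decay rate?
Eigenvalues: λₙ = n²π²/2.826².
First three modes:
  n=1: λ₁ = π²/2.826² ≈ 1.236
  n=2: λ₂ = 4π²/2.826² ≈ 4.943 (4× faster decay)
  n=3: λ₃ = 9π²/2.826² ≈ 11.122 (9× faster decay)
As t → ∞, higher modes decay exponentially faster. The n=1 mode dominates: v ~ c₁ sin(πx/2.826) e^{-λ₁t}.
Decay rate: λ₁ = π²/2.826² ≈ 1.236.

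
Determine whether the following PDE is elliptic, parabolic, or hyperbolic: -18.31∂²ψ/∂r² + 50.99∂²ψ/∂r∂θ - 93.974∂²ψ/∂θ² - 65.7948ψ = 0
Coefficients: A = -18.31, B = 50.99, C = -93.974. B² - 4AC = -4282.67566, which is negative, so the equation is elliptic.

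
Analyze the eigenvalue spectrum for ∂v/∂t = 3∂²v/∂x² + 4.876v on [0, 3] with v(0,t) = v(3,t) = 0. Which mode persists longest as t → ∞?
Eigenvalues: λₙ = 3n²π²/3² - 4.876.
First three modes:
  n=1: λ₁ = 3π²/3² - 4.876 ≈ -1.586
  n=2: λ₂ = 12π²/3² - 4.876 ≈ 8.283
  n=3: λ₃ = 27π²/3² - 4.876 ≈ 24.733
Since 3π²/3² ≈ 3.29 < 4.876, λ₁ < 0.
The n=1 mode grows fastest (−λₙ is largest for n=1) → dominates.
Asymptotic: v ~ c₁ sin(πx/3) e^{1.586t} (exponential growth at rate −λ₁ ≈ 1.586).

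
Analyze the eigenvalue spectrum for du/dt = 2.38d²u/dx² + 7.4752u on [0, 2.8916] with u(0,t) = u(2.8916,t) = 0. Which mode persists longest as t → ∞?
Eigenvalues: λₙ = 2.38n²π²/2.8916² - 7.4752.
First three modes:
  n=1: λ₁ = 2.38π²/2.8916² - 7.4752 ≈ -4.666
  n=2: λ₂ = 9.52π²/2.8916² - 7.4752 ≈ 3.762
  n=3: λ₃ = 21.42π²/2.8916² - 7.4752 ≈ 17.809
Since 2.38π²/2.8916² ≈ 2.809 < 7.4752, λ₁ < 0.
The n=1 mode grows fastest (−λₙ is largest for n=1) → dominates.
Asymptotic: u ~ c₁ sin(πx/2.8916) e^{4.666t} (exponential growth at rate −λ₁ ≈ 4.666).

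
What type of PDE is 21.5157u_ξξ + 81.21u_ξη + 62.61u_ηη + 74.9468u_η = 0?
With A = 21.5157, B = 81.21, C = 62.61, the discriminant is 1206.672192. This is a hyperbolic PDE.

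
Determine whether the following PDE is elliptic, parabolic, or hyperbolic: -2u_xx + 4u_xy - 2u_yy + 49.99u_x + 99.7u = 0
Coefficients: A = -2, B = 4, C = -2. B² - 4AC = 0, which is zero, so the equation is parabolic.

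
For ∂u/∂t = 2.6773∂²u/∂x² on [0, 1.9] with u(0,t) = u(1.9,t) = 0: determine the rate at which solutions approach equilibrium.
Eigenvalues: λₙ = 2.6773n²π²/1.9².
First three modes:
  n=1: λ₁ = 2.6773π²/1.9² ≈ 7.32
  n=2: λ₂ = 10.7092π²/1.9² ≈ 29.279 (4× faster decay)
  n=3: λ₃ = 24.0957π²/1.9² ≈ 65.877 (9× faster decay)
As t → ∞, higher modes decay exponentially faster. The n=1 mode dominates: u ~ c₁ sin(πx/1.9) e^{-λ₁t}.
Decay rate: λ₁ = 2.6773π²/1.9² ≈ 7.32.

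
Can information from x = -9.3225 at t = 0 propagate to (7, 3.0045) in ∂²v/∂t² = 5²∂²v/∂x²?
No. The domain of dependence is [-8.0225, 22.0225], and -9.3225 is outside this interval.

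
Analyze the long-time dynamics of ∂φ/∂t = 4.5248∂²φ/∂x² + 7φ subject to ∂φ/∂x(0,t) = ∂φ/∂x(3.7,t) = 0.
Long-time behavior: φ grows unboundedly. With Neumann BCs the constant mode has diffusion eigenvalue 0, so any r > 0 makes it grow like e^(7t); solution grows exponentially.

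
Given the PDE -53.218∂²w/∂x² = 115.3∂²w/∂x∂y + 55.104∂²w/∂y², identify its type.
Rewriting in standard form: -53.218∂²w/∂x² - 115.3∂²w/∂x∂y - 55.104∂²w/∂y² = 0. The second-order coefficients are A = -53.218, B = -115.3, C = -55.104. Since B² - 4AC = 1563.991312 > 0, this is a hyperbolic PDE.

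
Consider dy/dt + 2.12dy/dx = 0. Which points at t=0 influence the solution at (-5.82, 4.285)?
A single point: x = -14.9042. The characteristic through (-5.82, 4.285) is x - 2.12t = const, so x = -5.82 - 2.12·4.285 = -14.9042.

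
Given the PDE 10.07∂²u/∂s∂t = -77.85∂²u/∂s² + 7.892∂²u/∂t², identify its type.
Rewriting in standard form: 77.85∂²u/∂s² + 10.07∂²u/∂s∂t - 7.892∂²u/∂t² = 0. The second-order coefficients are A = 77.85, B = 10.07, C = -7.892. Since B² - 4AC = 2558.9737 > 0, this is a hyperbolic PDE.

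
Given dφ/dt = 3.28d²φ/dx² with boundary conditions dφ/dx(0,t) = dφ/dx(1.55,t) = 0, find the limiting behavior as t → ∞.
φ → constant (steady state). Heat is conserved (no flux at boundaries); solution approaches the spatial average.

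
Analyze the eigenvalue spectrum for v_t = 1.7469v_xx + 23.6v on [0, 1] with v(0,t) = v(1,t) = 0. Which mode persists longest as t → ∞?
Eigenvalues: λₙ = 1.7469n²π²/1² - 23.6.
First three modes:
  n=1: λ₁ = 1.7469π² - 23.6 ≈ -6.359
  n=2: λ₂ = 6.9876π² - 23.6 ≈ 45.365
  n=3: λ₃ = 15.7221π² - 23.6 ≈ 131.571
Since 1.7469π² ≈ 17.241 < 23.6, λ₁ < 0.
The n=1 mode grows fastest (−λₙ is largest for n=1) → dominates.
Asymptotic: v ~ c₁ sin(πx/1) e^{6.359t} (exponential growth at rate −λ₁ ≈ 6.359).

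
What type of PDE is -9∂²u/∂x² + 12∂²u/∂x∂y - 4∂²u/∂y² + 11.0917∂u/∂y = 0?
With A = -9, B = 12, C = -4, the discriminant is 0. This is a parabolic PDE.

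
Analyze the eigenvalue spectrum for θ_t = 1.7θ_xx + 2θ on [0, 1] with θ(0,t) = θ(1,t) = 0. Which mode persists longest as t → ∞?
Eigenvalues: λₙ = 1.7n²π²/1² - 2.
First three modes:
  n=1: λ₁ = 1.7π² - 2 ≈ 14.778
  n=2: λ₂ = 6.8π² - 2 ≈ 65.113
  n=3: λ₃ = 15.3π² - 2 ≈ 149.005
Since 1.7π² ≈ 16.778 > 2, all λₙ > 0.
The n=1 mode decays slowest → dominates as t → ∞.
Asymptotic: θ ~ c₁ sin(πx/1) e^{-λ₁t} with decay rate λ₁ ≈ 14.778.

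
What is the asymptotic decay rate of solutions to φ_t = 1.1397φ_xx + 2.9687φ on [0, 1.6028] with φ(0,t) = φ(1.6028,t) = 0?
Eigenvalues: λₙ = 1.1397n²π²/1.6028² - 2.9687.
First three modes:
  n=1: λ₁ = 1.1397π²/1.6028² - 2.9687 ≈ 1.41
  n=2: λ₂ = 4.5588π²/1.6028² - 2.9687 ≈ 14.546
  n=3: λ₃ = 10.2573π²/1.6028² - 2.9687 ≈ 36.438
Since 1.1397π²/1.6028² ≈ 4.379 > 2.9687, all λₙ > 0.
The n=1 mode decays slowest → dominates as t → ∞.
Asymptotic: φ ~ c₁ sin(πx/1.6028) e^{-λ₁t} with decay rate λ₁ ≈ 1.41.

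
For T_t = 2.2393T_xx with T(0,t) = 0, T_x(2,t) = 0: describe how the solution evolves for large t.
T → 0. Heat escapes through the Dirichlet boundary.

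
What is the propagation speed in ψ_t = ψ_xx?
Infinite. The heat equation is parabolic, not hyperbolic, so disturbances propagate instantly.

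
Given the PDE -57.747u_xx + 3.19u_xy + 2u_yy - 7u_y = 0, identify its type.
The second-order coefficients are A = -57.747, B = 3.19, C = 2. Since B² - 4AC = 472.1521 > 0, this is a hyperbolic PDE.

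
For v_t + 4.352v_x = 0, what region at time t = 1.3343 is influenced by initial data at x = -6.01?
At x = -0.2031264. The characteristic carries data from (-6.01, 0) to (-0.2031264, 1.3343).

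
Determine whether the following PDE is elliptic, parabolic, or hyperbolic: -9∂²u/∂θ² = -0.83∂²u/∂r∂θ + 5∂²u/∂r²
Rewriting in standard form: -5∂²u/∂r² + 0.83∂²u/∂r∂θ - 9∂²u/∂θ² = 0. Coefficients: A = -5, B = 0.83, C = -9. B² - 4AC = -179.3111, which is negative, so the equation is elliptic.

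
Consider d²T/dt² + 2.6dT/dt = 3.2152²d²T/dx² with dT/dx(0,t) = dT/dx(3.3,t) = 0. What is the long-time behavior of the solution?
As t → ∞, T → constant (steady state). Damping (γ=2.6) dissipates the nonconstant modes; with Neumann BCs the spatial average obeys M''+γM'=0 and tends to a finite limit.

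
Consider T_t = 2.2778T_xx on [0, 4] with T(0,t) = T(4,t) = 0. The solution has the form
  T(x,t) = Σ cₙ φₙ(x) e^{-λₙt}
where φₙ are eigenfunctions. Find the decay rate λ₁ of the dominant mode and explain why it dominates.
Eigenvalues: λₙ = 2.2778n²π²/4².
First three modes:
  n=1: λ₁ = 2.2778π²/4² ≈ 1.405
  n=2: λ₂ = 9.1112π²/4² ≈ 5.62 (4× faster decay)
  n=3: λ₃ = 20.5002π²/4² ≈ 12.646 (9× faster decay)
As t → ∞, higher modes decay exponentially faster. The n=1 mode dominates: T ~ c₁ sin(πx/4) e^{-λ₁t}.
Decay rate: λ₁ = 2.2778π²/4² ≈ 1.405.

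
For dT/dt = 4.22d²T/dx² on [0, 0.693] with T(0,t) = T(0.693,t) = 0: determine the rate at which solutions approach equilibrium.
Eigenvalues: λₙ = 4.22n²π²/0.693².
First three modes:
  n=1: λ₁ = 4.22π²/0.693² ≈ 86.725
  n=2: λ₂ = 16.88π²/0.693² ≈ 346.901 (4× faster decay)
  n=3: λ₃ = 37.98π²/0.693² ≈ 780.528 (9× faster decay)
As t → ∞, higher modes decay exponentially faster. The n=1 mode dominates: T ~ c₁ sin(πx/0.693) e^{-λ₁t}.
Decay rate: λ₁ = 4.22π²/0.693² ≈ 86.725.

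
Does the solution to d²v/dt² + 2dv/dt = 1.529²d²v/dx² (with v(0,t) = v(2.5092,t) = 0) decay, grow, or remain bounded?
v → 0. Damping (γ=2) dissipates energy; oscillations decay exponentially.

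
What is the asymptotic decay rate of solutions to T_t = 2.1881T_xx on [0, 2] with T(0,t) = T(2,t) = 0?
Eigenvalues: λₙ = 2.1881n²π²/2².
First three modes:
  n=1: λ₁ = 2.1881π²/2² ≈ 5.399
  n=2: λ₂ = 8.7524π²/2² ≈ 21.596 (4× faster decay)
  n=3: λ₃ = 19.6929π²/2² ≈ 48.59 (9× faster decay)
As t → ∞, higher modes decay exponentially faster. The n=1 mode dominates: T ~ c₁ sin(πx/2) e^{-λ₁t}.
Decay rate: λ₁ = 2.1881π²/2² ≈ 5.399.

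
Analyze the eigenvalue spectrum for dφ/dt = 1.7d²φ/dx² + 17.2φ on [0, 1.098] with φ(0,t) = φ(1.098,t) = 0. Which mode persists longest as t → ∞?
Eigenvalues: λₙ = 1.7n²π²/1.098² - 17.2.
First three modes:
  n=1: λ₁ = 1.7π²/1.098² - 17.2 ≈ -3.283
  n=2: λ₂ = 6.8π²/1.098² - 17.2 ≈ 38.468
  n=3: λ₃ = 15.3π²/1.098² - 17.2 ≈ 108.053
Since 1.7π²/1.098² ≈ 13.917 < 17.2, λ₁ < 0.
The n=1 mode grows fastest (−λₙ is largest for n=1) → dominates.
Asymptotic: φ ~ c₁ sin(πx/1.098) e^{3.283t} (exponential growth at rate −λ₁ ≈ 3.283).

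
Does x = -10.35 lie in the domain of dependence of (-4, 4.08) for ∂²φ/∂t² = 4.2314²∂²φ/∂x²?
Yes. The domain of dependence is [-21.264112, 13.264112], and -10.35 ∈ [-21.264112, 13.264112].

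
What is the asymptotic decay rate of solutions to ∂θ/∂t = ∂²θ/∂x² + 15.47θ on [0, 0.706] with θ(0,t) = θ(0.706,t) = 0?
Eigenvalues: λₙ = n²π²/0.706² - 15.47.
First three modes:
  n=1: λ₁ = π²/0.706² - 15.47 ≈ 4.331
  n=2: λ₂ = 4π²/0.706² - 15.47 ≈ 63.735
  n=3: λ₃ = 9π²/0.706² - 15.47 ≈ 162.74
Since π²/0.706² ≈ 19.801 > 15.47, all λₙ > 0.
The n=1 mode decays slowest → dominates as t → ∞.
Asymptotic: θ ~ c₁ sin(πx/0.706) e^{-λ₁t} with decay rate λ₁ ≈ 4.331.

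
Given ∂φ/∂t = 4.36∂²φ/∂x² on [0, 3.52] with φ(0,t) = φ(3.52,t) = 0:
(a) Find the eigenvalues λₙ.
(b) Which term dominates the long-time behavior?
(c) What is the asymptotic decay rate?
Eigenvalues: λₙ = 4.36n²π²/3.52².
First three modes:
  n=1: λ₁ = 4.36π²/3.52² ≈ 3.473
  n=2: λ₂ = 17.44π²/3.52² ≈ 13.892 (4× faster decay)
  n=3: λ₃ = 39.24π²/3.52² ≈ 31.257 (9× faster decay)
As t → ∞, higher modes decay exponentially faster. The n=1 mode dominates: φ ~ c₁ sin(πx/3.52) e^{-λ₁t}.
Decay rate: λ₁ = 4.36π²/3.52² ≈ 3.473.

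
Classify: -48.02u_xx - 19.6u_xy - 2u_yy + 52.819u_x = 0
Parabolic (discriminant = 0).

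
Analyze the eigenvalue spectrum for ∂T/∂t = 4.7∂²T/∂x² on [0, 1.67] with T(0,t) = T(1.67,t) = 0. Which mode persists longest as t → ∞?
Eigenvalues: λₙ = 4.7n²π²/1.67².
First three modes:
  n=1: λ₁ = 4.7π²/1.67² ≈ 16.633
  n=2: λ₂ = 18.8π²/1.67² ≈ 66.531 (4× faster decay)
  n=3: λ₃ = 42.3π²/1.67² ≈ 149.695 (9× faster decay)
As t → ∞, higher modes decay exponentially faster. The n=1 mode dominates: T ~ c₁ sin(πx/1.67) e^{-λ₁t}.
Decay rate: λ₁ = 4.7π²/1.67² ≈ 16.633.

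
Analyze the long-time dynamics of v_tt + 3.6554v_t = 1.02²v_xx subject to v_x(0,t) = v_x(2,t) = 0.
Long-time behavior: v → constant (steady state). Damping (γ=3.6554) dissipates the nonconstant modes; with Neumann BCs the spatial average obeys M''+γM'=0 and tends to a finite limit.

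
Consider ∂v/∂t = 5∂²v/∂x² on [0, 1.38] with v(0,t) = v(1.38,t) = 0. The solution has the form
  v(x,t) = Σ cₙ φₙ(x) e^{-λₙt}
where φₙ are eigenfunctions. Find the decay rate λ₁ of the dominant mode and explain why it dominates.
Eigenvalues: λₙ = 5n²π²/1.38².
First three modes:
  n=1: λ₁ = 5π²/1.38² ≈ 25.913
  n=2: λ₂ = 20π²/1.38² ≈ 103.651 (4× faster decay)
  n=3: λ₃ = 45π²/1.38² ≈ 233.214 (9× faster decay)
As t → ∞, higher modes decay exponentially faster. The n=1 mode dominates: v ~ c₁ sin(πx/1.38) e^{-λ₁t}.
Decay rate: λ₁ = 5π²/1.38² ≈ 25.913.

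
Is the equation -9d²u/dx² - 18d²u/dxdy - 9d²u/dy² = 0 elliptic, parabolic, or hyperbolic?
Computing B² - 4AC with A = -9, B = -18, C = -9: discriminant = 0 (zero). Answer: parabolic.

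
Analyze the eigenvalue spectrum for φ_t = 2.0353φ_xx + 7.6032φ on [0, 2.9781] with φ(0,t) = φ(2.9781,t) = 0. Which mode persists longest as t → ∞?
Eigenvalues: λₙ = 2.0353n²π²/2.9781² - 7.6032.
First three modes:
  n=1: λ₁ = 2.0353π²/2.9781² - 7.6032 ≈ -5.338
  n=2: λ₂ = 8.1412π²/2.9781² - 7.6032 ≈ 1.456
  n=3: λ₃ = 18.3177π²/2.9781² - 7.6032 ≈ 12.781
Since 2.0353π²/2.9781² ≈ 2.265 < 7.6032, λ₁ < 0.
The n=1 mode grows fastest (−λₙ is largest for n=1) → dominates.
Asymptotic: φ ~ c₁ sin(πx/2.9781) e^{5.338t} (exponential growth at rate −λ₁ ≈ 5.338).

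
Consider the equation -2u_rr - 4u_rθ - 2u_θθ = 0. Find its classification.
Parabolic. (A = -2, B = -4, C = -2 gives B² - 4AC = 0.)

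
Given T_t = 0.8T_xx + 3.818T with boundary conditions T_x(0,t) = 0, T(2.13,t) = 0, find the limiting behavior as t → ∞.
T grows unboundedly. Reaction dominates diffusion (r=3.818 > κπ²/(4L²)≈0.44); solution grows exponentially.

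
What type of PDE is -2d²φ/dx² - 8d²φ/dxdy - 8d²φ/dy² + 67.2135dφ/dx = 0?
With A = -2, B = -8, C = -8, the discriminant is 0. This is a parabolic PDE.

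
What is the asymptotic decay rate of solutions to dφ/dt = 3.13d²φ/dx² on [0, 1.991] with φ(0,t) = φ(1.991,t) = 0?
Eigenvalues: λₙ = 3.13n²π²/1.991².
First three modes:
  n=1: λ₁ = 3.13π²/1.991² ≈ 7.793
  n=2: λ₂ = 12.52π²/1.991² ≈ 31.172 (4× faster decay)
  n=3: λ₃ = 28.17π²/1.991² ≈ 70.136 (9× faster decay)
As t → ∞, higher modes decay exponentially faster. The n=1 mode dominates: φ ~ c₁ sin(πx/1.991) e^{-λ₁t}.
Decay rate: λ₁ = 3.13π²/1.991² ≈ 7.793.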